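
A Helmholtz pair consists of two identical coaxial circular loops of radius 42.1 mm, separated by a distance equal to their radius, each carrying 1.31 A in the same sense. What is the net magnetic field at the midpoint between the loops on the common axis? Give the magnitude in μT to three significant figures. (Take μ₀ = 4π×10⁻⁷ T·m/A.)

B ≈ 28.0 μT

Each loop contributes B = μ₀IR²/[2(R²+z²)^(3/2)] on the axis, with z measured from that loop.
Loop 1 (z = 0.02105 m): B₁ = 1.40×10⁻⁵ T. Loop 2 (z = 0.02105 m): B₂ = 1.40×10⁻⁵ T.
The fields add: B = B₁ + B₂ = 2.80×10⁻⁵ T.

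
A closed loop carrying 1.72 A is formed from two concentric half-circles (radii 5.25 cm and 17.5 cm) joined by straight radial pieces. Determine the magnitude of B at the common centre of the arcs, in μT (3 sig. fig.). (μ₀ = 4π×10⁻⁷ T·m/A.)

B ≈ 7.20 μT

The radial connectors point toward the centre, so dl × r̂ = 0 and they contribute nothing.
Each semicircle gives μ₀I/(4R): inner arc 1.03×10⁻⁵ T, outer arc 3.09×10⁻⁶ T.
The two arcs carry current in opposite angular senses, so their fields oppose: B = |1.03×10⁻⁵ − 3.09×10⁻⁶| = 7.20×10⁻⁶ T.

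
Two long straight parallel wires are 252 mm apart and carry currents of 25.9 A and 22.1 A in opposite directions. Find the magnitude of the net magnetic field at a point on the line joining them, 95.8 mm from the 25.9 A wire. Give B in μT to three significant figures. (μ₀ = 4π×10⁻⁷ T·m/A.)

Each long wire gives B = μ₀I/(2πd). Distances are d₁ = 0.0958 m and d₂ = 0.1562 m.
B₁ = 5.41×10⁻⁵ T, B₂ = 2.83×10⁻⁵ T.
Between antiparallel currents both contributions point the same way, so they add. B = B₁ + B₂ = 5.41×10⁻⁵ + 2.83×10⁻⁵ = 8.24×10⁻⁵ T.

B ≈ 82.4 μT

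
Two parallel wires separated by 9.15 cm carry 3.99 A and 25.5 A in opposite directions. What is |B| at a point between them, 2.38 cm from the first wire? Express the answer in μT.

Each long wire gives B = μ₀I/(2πd). Distances are d₁ = 0.0238 m and d₂ = 0.0677 m.
B₁ = 3.35×10⁻⁵ T, B₂ = 7.53×10⁻⁵ T.
Between antiparallel currents both contributions point the same way, so they add. B = B₁ + B₂ = 3.35×10⁻⁵ + 7.53×10⁻⁵ = 1.09×10⁻⁴ T.

B ≈ 109 μT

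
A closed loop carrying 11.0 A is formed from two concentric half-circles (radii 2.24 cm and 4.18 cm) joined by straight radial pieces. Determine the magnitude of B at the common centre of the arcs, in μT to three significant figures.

B ≈ 71.6 μT

The radial connectors point toward the centre, so dl × r̂ = 0 and they contribute nothing.
Each semicircle gives μ₀I/(4R): inner arc 1.54×10⁻⁴ T, outer arc 8.27×10⁻⁵ T.
The two arcs carry current in opposite angular senses, so their fields oppose: B = |1.54×10⁻⁴ − 8.27×10⁻⁵| = 7.16×10⁻⁵ T.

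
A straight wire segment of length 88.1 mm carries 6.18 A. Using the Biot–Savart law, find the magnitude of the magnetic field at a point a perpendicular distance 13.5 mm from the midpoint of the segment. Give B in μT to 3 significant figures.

B ≈ 87.5 μT

For a finite straight segment, B = (μ₀I/4πd)(sinθ₁ + sinθ₂), where θ₁, θ₂ are the angles from the perpendicular to each end.
The perpendicular from the point meets the wire at its midpoint, so each end is L/2 = 0.04405 m away along the wire.
sinθ₁ = 0.04405/√(0.04405²+0.0135²) = 0.9561; sinθ₂ = 0.04405/√(0.04405²+0.0135²) = 0.9561.
B = (4π×10⁻⁷ × 6.18) / (4π × 0.0135) × (0.9561 + 0.9561) = 8.75×10⁻⁵ T.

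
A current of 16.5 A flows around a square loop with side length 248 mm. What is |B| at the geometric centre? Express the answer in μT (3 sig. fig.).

B ≈ 75.3 μT

Each side is a finite straight segment at perpendicular distance d = a/(2 tan(π/4)) = 0.124 m from the centre, with end-angles ±π/4.
One side contributes B₁ = (μ₀I/4πd)·2 sin(π/4) = 1.88×10⁻⁵ T.
All 4 sides add in the same direction: B = 4 × 1.88×10⁻⁵ = 7.53×10⁻⁵ T.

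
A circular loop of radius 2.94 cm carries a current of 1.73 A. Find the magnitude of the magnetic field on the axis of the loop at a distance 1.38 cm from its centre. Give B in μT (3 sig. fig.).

On the axis of a circular loop, B = μ₀IR² / [2(R²+z²)^(3/2)].
R² + z² = (0.0294)² + (0.0138)² = 0.001055 m², and (R²+z²)^(3/2) = 3.43×10⁻⁵ m³.
B = (4π×10⁻⁷ × 1.73 × 0.0008644) / (2 × 3.43×10⁻⁵) = 2.74×10⁻⁵ T.

B ≈ 27.4 μT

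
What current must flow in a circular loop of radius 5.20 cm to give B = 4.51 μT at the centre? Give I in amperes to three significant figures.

I ≈ 0.373 A

At the centre of a circular loop B = μ₀I/(2R), so I = 2RB/μ₀.
With R = 0.052 m, I = 2 × 0.052 × 4.51×10⁻⁶ / (4π×10⁻⁷) = 0.373 A.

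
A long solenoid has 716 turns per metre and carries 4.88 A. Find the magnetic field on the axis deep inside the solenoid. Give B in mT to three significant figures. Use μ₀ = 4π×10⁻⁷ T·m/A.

B ≈ 4.39 mT

Inside a long solenoid, B = μ₀nI with n = 716 turns/m.
B = 4π×10⁻⁷ × 716 × 4.88 = 4.39×10⁻³ T.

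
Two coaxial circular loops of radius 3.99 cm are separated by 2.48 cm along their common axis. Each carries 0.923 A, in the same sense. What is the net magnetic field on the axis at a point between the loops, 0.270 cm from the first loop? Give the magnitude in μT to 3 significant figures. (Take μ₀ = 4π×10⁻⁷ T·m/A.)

Each loop contributes B = μ₀IR²/[2(R²+z²)^(3/2)] on the axis, with z measured from that loop.
Loop 1 (z = 0.0027 m): B₁ = 1.44×10⁻⁵ T. Loop 2 (z = 0.0221 m): B₂ = 9.73×10⁻⁶ T.
The fields add: B = B₁ + B₂ = 2.42×10⁻⁵ T.

B ≈ 24.2 μT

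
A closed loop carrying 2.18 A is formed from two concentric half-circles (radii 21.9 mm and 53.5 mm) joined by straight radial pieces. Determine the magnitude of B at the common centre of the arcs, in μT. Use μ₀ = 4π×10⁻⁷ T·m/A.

B ≈ 18.5 μT

The radial connectors point toward the centre, so dl × r̂ = 0 and they contribute nothing.
Each semicircle gives μ₀I/(4R): inner arc 3.13×10⁻⁵ T, outer arc 1.28×10⁻⁵ T.
The two arcs carry current in opposite angular senses, so their fields oppose: B = |3.13×10⁻⁵ − 1.28×10⁻⁵| = 1.85×10⁻⁵ T.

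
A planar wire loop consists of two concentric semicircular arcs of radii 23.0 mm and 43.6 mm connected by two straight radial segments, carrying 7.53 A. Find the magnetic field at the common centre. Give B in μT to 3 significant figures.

The radial connectors point toward the centre, so dl × r̂ = 0 and they contribute nothing.
Each semicircle gives μ₀I/(4R): inner arc 1.03×10⁻⁴ T, outer arc 5.43×10⁻⁵ T.
The two arcs carry current in opposite angular senses, so their fields oppose: B = |1.03×10⁻⁴ − 5.43×10⁻⁵| = 4.86×10⁻⁵ T.

B ≈ 48.6 μT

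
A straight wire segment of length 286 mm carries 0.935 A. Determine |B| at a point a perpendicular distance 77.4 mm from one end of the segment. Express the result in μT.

For a finite straight segment, B = (μ₀I/4πd)(sinθ₁ + sinθ₂), where θ₁, θ₂ are the angles from the perpendicular to each end.
The perpendicular foot is at one end, so the two end-offsets along the wire are 0 and L = 0.286 m.
sinθ₁ = 0/√(0²+0.0774²) = 0.0000; sinθ₂ = 0.286/√(0.286²+0.0774²) = 0.9653.
B = (4π×10⁻⁷ × 0.935) / (4π × 0.0774) × (0.0000 + 0.9653) = 1.17×10⁻⁶ T.

B ≈ 1.17 μT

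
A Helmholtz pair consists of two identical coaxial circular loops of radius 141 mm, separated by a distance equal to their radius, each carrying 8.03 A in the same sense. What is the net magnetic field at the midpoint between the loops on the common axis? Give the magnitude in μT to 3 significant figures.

B ≈ 51.2 μT

Each loop contributes B = μ₀IR²/[2(R²+z²)^(3/2)] on the axis, with z measured from that loop.
Loop 1 (z = 0.0705 m): B₁ = 2.56×10⁻⁵ T. Loop 2 (z = 0.0705 m): B₂ = 2.56×10⁻⁵ T.
The fields add: B = B₁ + B₂ = 5.12×10⁻⁵ T.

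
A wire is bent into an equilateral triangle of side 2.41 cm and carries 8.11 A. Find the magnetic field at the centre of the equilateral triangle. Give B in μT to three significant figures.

B ≈ 606 μT

Each side is a finite straight segment at perpendicular distance d = a/(2 tan(π/3)) = 0.006957 m from the centre, with end-angles ±π/3.
One side contributes B₁ = (μ₀I/4πd)·2 sin(π/3) = 2.02×10⁻⁴ T.
All 3 sides add in the same direction: B = 3 × 2.02×10⁻⁴ = 6.06×10⁻⁴ T.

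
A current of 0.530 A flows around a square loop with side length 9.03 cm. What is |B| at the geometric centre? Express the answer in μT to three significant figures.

Each side is a finite straight segment at perpendicular distance d = a/(2 tan(π/4)) = 0.04515 m from the centre, with end-angles ±π/4.
One side contributes B₁ = (μ₀I/4πd)·2 sin(π/4) = 1.66×10⁻⁶ T.
All 4 sides add in the same direction: B = 4 × 1.66×10⁻⁶ = 6.64×10⁻⁶ T.

B ≈ 6.64 μT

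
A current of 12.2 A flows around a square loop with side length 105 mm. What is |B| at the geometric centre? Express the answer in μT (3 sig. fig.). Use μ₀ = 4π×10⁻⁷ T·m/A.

B ≈ 131 μT

Each side is a finite straight segment at perpendicular distance d = a/(2 tan(π/4)) = 0.0525 m from the centre, with end-angles ±π/4.
One side contributes B₁ = (μ₀I/4πd)·2 sin(π/4) = 3.29×10⁻⁵ T.
All 4 sides add in the same direction: B = 4 × 3.29×10⁻⁵ = 1.31×10⁻⁴ T.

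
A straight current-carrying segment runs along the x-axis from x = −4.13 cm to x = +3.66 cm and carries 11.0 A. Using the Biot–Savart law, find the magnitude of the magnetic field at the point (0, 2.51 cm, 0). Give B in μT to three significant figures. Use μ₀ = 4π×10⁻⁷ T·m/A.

For a finite straight segment, B = (μ₀I/4πd)(sinθ₁ + sinθ₂), where θ₁, θ₂ are the angles from the perpendicular to each end.
The perpendicular distance is d = 0.0251 m; the end-offsets along the wire are a = 0.0413 m and b = 0.0366 m.
sinθ₁ = 0.0413/√(0.0413²+0.0251²) = 0.8546; sinθ₂ = 0.0366/√(0.0366²+0.0251²) = 0.8247.
B = (4π×10⁻⁷ × 11.0) / (4π × 0.0251) × (0.8546 + 0.8247) = 7.36×10⁻⁵ T.

B ≈ 73.6 μT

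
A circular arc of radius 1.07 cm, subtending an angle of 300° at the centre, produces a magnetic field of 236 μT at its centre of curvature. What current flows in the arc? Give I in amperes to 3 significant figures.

For a circular arc, B = μ₀Iφ/(4πR) with φ in radians; here φ = 5.236 rad.
So I = 4πRB/(μ₀φ) = 4π × 0.0107 × 2.36×10⁻⁴ / (4π×10⁻⁷ × 5.236) = 4.82 A.

I ≈ 4.82 A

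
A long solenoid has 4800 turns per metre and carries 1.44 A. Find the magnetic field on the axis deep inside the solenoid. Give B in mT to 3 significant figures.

B ≈ 8.69 mT

Inside a long solenoid, B = μ₀nI with n = 4800 turns/m.
B = 4π×10⁻⁷ × 4800 × 1.44 = 8.69×10⁻³ T.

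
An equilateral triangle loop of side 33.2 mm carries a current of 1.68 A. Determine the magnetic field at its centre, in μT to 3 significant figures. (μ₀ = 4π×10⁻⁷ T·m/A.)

B ≈ 91.1 μT

Each side is a finite straight segment at perpendicular distance d = a/(2 tan(π/3)) = 0.009584 m from the centre, with end-angles ±π/3.
One side contributes B₁ = (μ₀I/4πd)·2 sin(π/3) = 3.04×10⁻⁵ T.
All 3 sides add in the same direction: B = 3 × 3.04×10⁻⁵ = 9.11×10⁻⁵ T.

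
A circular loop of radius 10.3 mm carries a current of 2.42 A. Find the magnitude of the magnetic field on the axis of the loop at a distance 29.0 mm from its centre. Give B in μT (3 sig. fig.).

On the axis of a circular loop, B = μ₀IR² / [2(R²+z²)^(3/2)].
R² + z² = (0.0103)² + (0.029)² = 0.0009471 m², and (R²+z²)^(3/2) = 2.91×10⁻⁵ m³.
B = (4π×10⁻⁷ × 2.42 × 0.0001061) / (2 × 2.91×10⁻⁵) = 5.53×10⁻⁶ T.

B ≈ 5.53 μT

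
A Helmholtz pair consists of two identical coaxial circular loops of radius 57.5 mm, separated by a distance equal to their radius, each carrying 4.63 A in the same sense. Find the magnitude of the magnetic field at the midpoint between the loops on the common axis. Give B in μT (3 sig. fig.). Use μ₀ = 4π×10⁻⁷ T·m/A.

B ≈ 72.4 μT

Each loop contributes B = μ₀IR²/[2(R²+z²)^(3/2)] on the axis, with z measured from that loop.
Loop 1 (z = 0.02875 m): B₁ = 3.62×10⁻⁵ T. Loop 2 (z = 0.02875 m): B₂ = 3.62×10⁻⁵ T.
The fields add: B = B₁ + B₂ = 7.24×10⁻⁵ T.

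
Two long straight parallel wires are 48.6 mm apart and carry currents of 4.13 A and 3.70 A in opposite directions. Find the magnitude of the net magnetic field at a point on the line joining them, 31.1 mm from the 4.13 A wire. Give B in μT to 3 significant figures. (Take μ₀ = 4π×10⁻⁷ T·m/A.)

B ≈ 68.8 μT

Each long wire gives B = μ₀I/(2πd). Distances are d₁ = 0.0311 m and d₂ = 0.0175 m.
B₁ = 2.66×10⁻⁵ T, B₂ = 4.23×10⁻⁵ T.
Between antiparallel currents both contributions point the same way, so they add. B = B₁ + B₂ = 2.66×10⁻⁵ + 4.23×10⁻⁵ = 6.88×10⁻⁵ T.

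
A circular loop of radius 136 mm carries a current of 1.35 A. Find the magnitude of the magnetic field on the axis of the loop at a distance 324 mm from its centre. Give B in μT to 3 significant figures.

B ≈ 0.362 μT

On the axis of a circular loop, B = μ₀IR² / [2(R²+z²)^(3/2)].
R² + z² = (0.136)² + (0.324)² = 0.1235 m², and (R²+z²)^(3/2) = 4.34×10⁻² m³.
B = (4π×10⁻⁷ × 1.35 × 0.0185) / (2 × 4.34×10⁻²) = 3.62×10⁻⁷ T.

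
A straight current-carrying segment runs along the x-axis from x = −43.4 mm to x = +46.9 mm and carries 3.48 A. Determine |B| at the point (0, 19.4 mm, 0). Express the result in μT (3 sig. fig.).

B ≈ 33.0 μT

For a finite straight segment, B = (μ₀I/4πd)(sinθ₁ + sinθ₂), where θ₁, θ₂ are the angles from the perpendicular to each end.
The perpendicular distance is d = 0.0194 m; the end-offsets along the wire are a = 0.0434 m and b = 0.0469 m.
sinθ₁ = 0.0434/√(0.0434²+0.0194²) = 0.9129; sinθ₂ = 0.0469/√(0.0469²+0.0194²) = 0.9241.
B = (4π×10⁻⁷ × 3.48) / (4π × 0.0194) × (0.9129 + 0.9241) = 3.30×10⁻⁵ T.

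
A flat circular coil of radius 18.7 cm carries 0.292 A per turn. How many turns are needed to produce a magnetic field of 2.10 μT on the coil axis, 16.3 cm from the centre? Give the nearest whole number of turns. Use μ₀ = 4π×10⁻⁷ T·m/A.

N = 5

For an N-turn coil, B = Nμ₀IR²/[2(R²+z²)^(3/2)]. A single turn gives B₁ = 4.20×10⁻⁷ T with R = 0.187 m, z = 0.163 m.
N = B/B₁ = 2.10×10⁻⁶ / 4.20×10⁻⁷ = 5.00.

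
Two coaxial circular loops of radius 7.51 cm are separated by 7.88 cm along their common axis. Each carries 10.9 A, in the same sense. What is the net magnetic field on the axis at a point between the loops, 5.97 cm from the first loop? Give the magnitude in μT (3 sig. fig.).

B ≈ 127 μT

Each loop contributes B = μ₀IR²/[2(R²+z²)^(3/2)] on the axis, with z measured from that loop.
Loop 1 (z = 0.0597 m): B₁ = 4.37×10⁻⁵ T. Loop 2 (z = 0.0191 m): B₂ = 8.30×10⁻⁵ T.
The fields add: B = B₁ + B₂ = 1.27×10⁻⁴ T.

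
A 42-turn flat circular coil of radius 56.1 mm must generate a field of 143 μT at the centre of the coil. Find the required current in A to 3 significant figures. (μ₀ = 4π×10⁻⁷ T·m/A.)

For an N-turn coil, B = Nμ₀I/(2R) with R = 0.0561 m, so I = 2RB/(Nμ₀) = 2 × 0.0561 × 1.43×10⁻⁴ / (42 × 4π×10⁻⁷) = 0.304 A.

I ≈ 0.304 A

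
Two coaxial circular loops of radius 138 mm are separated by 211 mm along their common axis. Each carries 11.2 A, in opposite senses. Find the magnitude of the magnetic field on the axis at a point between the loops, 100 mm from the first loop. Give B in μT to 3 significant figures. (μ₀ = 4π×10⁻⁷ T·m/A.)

B ≈ 2.95 μT

Each loop contributes B = μ₀IR²/[2(R²+z²)^(3/2)] on the axis, with z measured from that loop.
Loop 1 (z = 0.1 m): B₁ = 2.71×10⁻⁵ T. Loop 2 (z = 0.111 m): B₂ = 2.41×10⁻⁵ T.
The fields oppose: B = |B₁ − B₂| = 2.95×10⁻⁶ T.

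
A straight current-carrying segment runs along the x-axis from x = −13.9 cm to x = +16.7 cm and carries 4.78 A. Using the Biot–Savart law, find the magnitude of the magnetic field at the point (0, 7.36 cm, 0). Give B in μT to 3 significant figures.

B ≈ 11.7 μT

For a finite straight segment, B = (μ₀I/4πd)(sinθ₁ + sinθ₂), where θ₁, θ₂ are the angles from the perpendicular to each end.
The perpendicular distance is d = 0.0736 m; the end-offsets along the wire are a = 0.139 m and b = 0.167 m.
sinθ₁ = 0.139/√(0.139²+0.0736²) = 0.8838; sinθ₂ = 0.167/√(0.167²+0.0736²) = 0.9151.
B = (4π×10⁻⁷ × 4.78) / (4π × 0.0736) × (0.8838 + 0.9151) = 1.17×10⁻⁵ T.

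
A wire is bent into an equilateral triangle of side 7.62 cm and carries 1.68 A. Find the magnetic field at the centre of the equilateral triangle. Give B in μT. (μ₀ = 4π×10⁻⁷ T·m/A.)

B ≈ 39.7 μT

Each side is a finite straight segment at perpendicular distance d = a/(2 tan(π/3)) = 0.022 m from the centre, with end-angles ±π/3.
One side contributes B₁ = (μ₀I/4πd)·2 sin(π/3) = 1.32×10⁻⁵ T.
All 3 sides add in the same direction: B = 3 × 1.32×10⁻⁵ = 3.97×10⁻⁵ T.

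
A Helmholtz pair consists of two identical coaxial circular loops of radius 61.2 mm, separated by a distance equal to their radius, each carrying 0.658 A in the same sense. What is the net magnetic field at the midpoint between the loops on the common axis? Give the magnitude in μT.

B ≈ 9.67 μT

Each loop contributes B = μ₀IR²/[2(R²+z²)^(3/2)] on the axis, with z measured from that loop.
Loop 1 (z = 0.0306 m): B₁ = 4.83×10⁻⁶ T. Loop 2 (z = 0.0306 m): B₂ = 4.83×10⁻⁶ T.
The fields add: B = B₁ + B₂ = 9.67×10⁻⁶ T.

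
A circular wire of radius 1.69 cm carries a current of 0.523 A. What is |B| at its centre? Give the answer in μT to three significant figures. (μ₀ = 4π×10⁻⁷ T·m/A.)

At the centre of a circular loop the Biot–Savart law gives B = μ₀I/(2R).
B = (4π×10⁻⁷ × 0.523) / (2 × 0.0169) = 1.94×10⁻⁵ T.

B ≈ 19.4 μT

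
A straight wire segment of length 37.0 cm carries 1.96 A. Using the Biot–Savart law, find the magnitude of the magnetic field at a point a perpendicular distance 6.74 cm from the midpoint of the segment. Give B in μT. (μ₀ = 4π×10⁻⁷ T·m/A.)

For a finite straight segment, B = (μ₀I/4πd)(sinθ₁ + sinθ₂), where θ₁, θ₂ are the angles from the perpendicular to each end.
The perpendicular from the point meets the wire at its midpoint, so each end is L/2 = 0.185 m away along the wire.
sinθ₁ = 0.185/√(0.185²+0.0674²) = 0.9396; sinθ₂ = 0.185/√(0.185²+0.0674²) = 0.9396.
B = (4π×10⁻⁷ × 1.96) / (4π × 0.0674) × (0.9396 + 0.9396) = 5.46×10⁻⁶ T.

B ≈ 5.46 μT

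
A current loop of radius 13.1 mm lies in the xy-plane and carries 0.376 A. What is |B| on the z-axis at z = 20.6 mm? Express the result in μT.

B ≈ 2.79 μT

On the axis of a circular loop, B = μ₀IR² / [2(R²+z²)^(3/2)].
R² + z² = (0.0131)² + (0.0206)² = 0.000596 m², and (R²+z²)^(3/2) = 1.45×10⁻⁵ m³.
B = (4π×10⁻⁷ × 0.376 × 0.0001716) / (2 × 1.45×10⁻⁵) = 2.79×10⁻⁶ T.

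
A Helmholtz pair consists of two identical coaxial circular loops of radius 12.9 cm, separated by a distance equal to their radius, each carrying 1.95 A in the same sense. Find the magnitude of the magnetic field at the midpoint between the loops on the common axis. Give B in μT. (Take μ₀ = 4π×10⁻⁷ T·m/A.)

Each loop contributes B = μ₀IR²/[2(R²+z²)^(3/2)] on the axis, with z measured from that loop.
Loop 1 (z = 0.0645 m): B₁ = 6.80×10⁻⁶ T. Loop 2 (z = 0.0645 m): B₂ = 6.80×10⁻⁶ T.
The fields add: B = B₁ + B₂ = 1.36×10⁻⁵ T.

B ≈ 13.6 μT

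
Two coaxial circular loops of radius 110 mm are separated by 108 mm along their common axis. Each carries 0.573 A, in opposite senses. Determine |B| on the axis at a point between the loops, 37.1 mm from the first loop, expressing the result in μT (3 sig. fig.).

B ≈ 0.841 μT

Each loop contributes B = μ₀IR²/[2(R²+z²)^(3/2)] on the axis, with z measured from that loop.
Loop 1 (z = 0.0371 m): B₁ = 2.78×10⁻⁶ T. Loop 2 (z = 0.0709 m): B₂ = 1.94×10⁻⁶ T.
The fields oppose: B = |B₁ − B₂| = 8.41×10⁻⁷ T.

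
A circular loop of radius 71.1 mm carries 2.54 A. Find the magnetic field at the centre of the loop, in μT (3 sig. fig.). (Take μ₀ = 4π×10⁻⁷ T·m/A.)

B ≈ 22.4 μT

At the centre of a circular loop the Biot–Savart law gives B = μ₀I/(2R).
B = (4π×10⁻⁷ × 2.54) / (2 × 0.0711) = 2.24×10⁻⁵ T.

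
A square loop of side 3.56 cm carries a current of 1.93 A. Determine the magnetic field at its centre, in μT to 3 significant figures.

B ≈ 61.3 μT

Each side is a finite straight segment at perpendicular distance d = a/(2 tan(π/4)) = 0.0178 m from the centre, with end-angles ±π/4.
One side contributes B₁ = (μ₀I/4πd)·2 sin(π/4) = 1.53×10⁻⁵ T.
All 4 sides add in the same direction: B = 4 × 1.53×10⁻⁵ = 6.13×10⁻⁵ T.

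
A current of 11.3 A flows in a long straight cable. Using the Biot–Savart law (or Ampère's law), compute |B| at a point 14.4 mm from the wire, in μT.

For an infinitely long straight wire, B = μ₀I/(2πd).
B = (4π×10⁻⁷ × 11.3) / (2π × 0.0144) = 1.57×10⁻⁴ T.

B ≈ 157 μT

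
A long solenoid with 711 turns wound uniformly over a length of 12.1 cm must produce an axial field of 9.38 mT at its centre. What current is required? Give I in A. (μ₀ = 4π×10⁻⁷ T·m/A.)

I ≈ 1.27 A

Inside a long solenoid B = μ₀nI with n = 5876 m⁻¹, so I = B/(μ₀n).
I = 9.38×10⁻³ / (4π×10⁻⁷ × 5876) = 1.27 A.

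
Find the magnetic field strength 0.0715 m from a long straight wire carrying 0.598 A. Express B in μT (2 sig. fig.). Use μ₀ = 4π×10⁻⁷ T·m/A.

B ≈ 1.7 μT

For an infinitely long straight wire, B = μ₀I/(2πd).
B = (4π×10⁻⁷ × 0.598) / (2π × 0.0715) = 1.67×10⁻⁶ T.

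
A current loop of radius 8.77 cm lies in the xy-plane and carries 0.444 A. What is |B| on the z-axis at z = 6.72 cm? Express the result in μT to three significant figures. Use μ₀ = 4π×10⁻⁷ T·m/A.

B ≈ 1.59 μT

On the axis of a circular loop, B = μ₀IR² / [2(R²+z²)^(3/2)].
R² + z² = (0.0877)² + (0.0672)² = 0.01221 m², and (R²+z²)^(3/2) = 1.35×10⁻³ m³.
B = (4π×10⁻⁷ × 0.444 × 0.007691) / (2 × 1.35×10⁻³) = 1.59×10⁻⁶ T.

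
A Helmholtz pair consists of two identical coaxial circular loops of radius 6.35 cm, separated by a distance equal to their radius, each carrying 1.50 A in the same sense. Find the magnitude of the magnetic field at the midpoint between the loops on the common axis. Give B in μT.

B ≈ 21.2 μT

Each loop contributes B = μ₀IR²/[2(R²+z²)^(3/2)] on the axis, with z measured from that loop.
Loop 1 (z = 0.03175 m): B₁ = 1.06×10⁻⁵ T. Loop 2 (z = 0.03175 m): B₂ = 1.06×10⁻⁵ T.
The fields add: B = B₁ + B₂ = 2.12×10⁻⁵ T.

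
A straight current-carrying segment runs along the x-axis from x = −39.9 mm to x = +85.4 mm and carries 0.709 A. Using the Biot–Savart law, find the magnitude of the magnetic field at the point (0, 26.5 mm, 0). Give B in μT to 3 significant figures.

B ≈ 4.78 μT

For a finite straight segment, B = (μ₀I/4πd)(sinθ₁ + sinθ₂), where θ₁, θ₂ are the angles from the perpendicular to each end.
The perpendicular distance is d = 0.0265 m; the end-offsets along the wire are a = 0.0399 m and b = 0.0854 m.
sinθ₁ = 0.0399/√(0.0399²+0.0265²) = 0.8330; sinθ₂ = 0.0854/√(0.0854²+0.0265²) = 0.9551.
B = (4π×10⁻⁷ × 0.709) / (4π × 0.0265) × (0.8330 + 0.9551) = 4.78×10⁻⁶ T.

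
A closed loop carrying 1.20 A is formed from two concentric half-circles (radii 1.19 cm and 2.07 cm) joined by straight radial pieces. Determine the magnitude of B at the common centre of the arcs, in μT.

The radial connectors point toward the centre, so dl × r̂ = 0 and they contribute nothing.
Each semicircle gives μ₀I/(4R): inner arc 3.17×10⁻⁵ T, outer arc 1.82×10⁻⁵ T.
The two arcs carry current in opposite angular senses, so their fields oppose: B = |3.17×10⁻⁵ − 1.82×10⁻⁵| = 1.35×10⁻⁵ T.

B ≈ 13.5 μT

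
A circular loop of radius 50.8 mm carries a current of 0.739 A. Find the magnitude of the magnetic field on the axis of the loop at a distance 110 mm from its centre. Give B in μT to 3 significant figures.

On the axis of a circular loop, B = μ₀IR² / [2(R²+z²)^(3/2)].
R² + z² = (0.0508)² + (0.11)² = 0.01468 m², and (R²+z²)^(3/2) = 1.78×10⁻³ m³.
B = (4π×10⁻⁷ × 0.739 × 0.002581) / (2 × 1.78×10⁻³) = 6.74×10⁻⁷ T.

B ≈ 0.674 μT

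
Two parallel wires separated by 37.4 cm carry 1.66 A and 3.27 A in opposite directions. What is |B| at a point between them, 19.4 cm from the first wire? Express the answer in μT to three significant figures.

Each long wire gives B = μ₀I/(2πd). Distances are d₁ = 0.194 m and d₂ = 0.18 m.
B₁ = 1.71×10⁻⁶ T, B₂ = 3.63×10⁻⁶ T.
Between antiparallel currents both contributions point the same way, so they add. B = B₁ + B₂ = 1.71×10⁻⁶ + 3.63×10⁻⁶ = 5.34×10⁻⁶ T.

B ≈ 5.34 μT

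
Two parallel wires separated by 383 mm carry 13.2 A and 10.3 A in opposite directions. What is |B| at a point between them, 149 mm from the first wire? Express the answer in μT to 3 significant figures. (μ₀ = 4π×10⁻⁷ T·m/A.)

B ≈ 26.5 μT

Each long wire gives B = μ₀I/(2πd). Distances are d₁ = 0.149 m and d₂ = 0.234 m.
B₁ = 1.77×10⁻⁵ T, B₂ = 8.80×10⁻⁶ T.
Between antiparallel currents both contributions point the same way, so they add. B = B₁ + B₂ = 1.77×10⁻⁵ + 8.80×10⁻⁶ = 2.65×10⁻⁵ T.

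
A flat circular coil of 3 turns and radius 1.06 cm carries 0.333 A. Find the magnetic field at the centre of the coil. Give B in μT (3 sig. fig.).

B ≈ 59.2 μT

For an N-turn flat coil, B = Nμ₀I/(2R) with R = 0.0106 m.
B = 3 × 1.97×10⁻⁵ T = 5.92×10⁻⁵ T.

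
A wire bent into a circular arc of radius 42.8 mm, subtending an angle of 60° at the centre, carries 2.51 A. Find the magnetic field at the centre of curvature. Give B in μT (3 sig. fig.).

The Biot–Savart field of a circular arc at its centre is B = μ₀Iφ/(4πR), with φ = 1.047 rad.
B = (4π×10⁻⁷ × 2.51 × 1.047) / (4π × 0.0428) = 6.14×10⁻⁶ T.

B ≈ 6.14 μT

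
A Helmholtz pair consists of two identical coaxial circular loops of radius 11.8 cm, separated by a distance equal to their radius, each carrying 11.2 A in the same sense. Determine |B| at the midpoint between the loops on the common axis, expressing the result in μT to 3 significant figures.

B ≈ 85.3 μT

Each loop contributes B = μ₀IR²/[2(R²+z²)^(3/2)] on the axis, with z measured from that loop.
Loop 1 (z = 0.059 m): B₁ = 4.27×10⁻⁵ T. Loop 2 (z = 0.059 m): B₂ = 4.27×10⁻⁵ T.
The fields add: B = B₁ + B₂ = 8.53×10⁻⁵ T.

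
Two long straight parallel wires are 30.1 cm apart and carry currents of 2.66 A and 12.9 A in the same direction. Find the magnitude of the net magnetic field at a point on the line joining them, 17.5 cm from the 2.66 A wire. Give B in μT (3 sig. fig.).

Each long wire gives B = μ₀I/(2πd). Distances are d₁ = 0.175 m and d₂ = 0.126 m.
B₁ = 3.04×10⁻⁶ T, B₂ = 2.05×10⁻⁵ T.
Between parallel currents the two contributions point in opposite directions, so they subtract. B = |B₁ − B₂| = |3.04×10⁻⁶ − 2.05×10⁻⁵| = 1.74×10⁻⁵ T.

B ≈ 17.4 μT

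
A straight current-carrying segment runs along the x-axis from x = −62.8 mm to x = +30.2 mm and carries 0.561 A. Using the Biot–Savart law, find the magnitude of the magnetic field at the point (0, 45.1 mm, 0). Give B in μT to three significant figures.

For a finite straight segment, B = (μ₀I/4πd)(sinθ₁ + sinθ₂), where θ₁, θ₂ are the angles from the perpendicular to each end.
The perpendicular distance is d = 0.0451 m; the end-offsets along the wire are a = 0.0628 m and b = 0.0302 m.
sinθ₁ = 0.0628/√(0.0628²+0.0451²) = 0.8122; sinθ₂ = 0.0302/√(0.0302²+0.0451²) = 0.5564.
B = (4π×10⁻⁷ × 0.561) / (4π × 0.0451) × (0.8122 + 0.5564) = 1.70×10⁻⁶ T.

B ≈ 1.70 μT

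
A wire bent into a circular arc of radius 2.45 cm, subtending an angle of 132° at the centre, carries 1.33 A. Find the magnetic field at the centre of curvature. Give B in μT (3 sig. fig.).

The Biot–Savart field of a circular arc at its centre is B = μ₀Iφ/(4πR), with φ = 2.304 rad.
B = (4π×10⁻⁷ × 1.33 × 2.304) / (4π × 0.0245) = 1.25×10⁻⁵ T.

B ≈ 12.5 μT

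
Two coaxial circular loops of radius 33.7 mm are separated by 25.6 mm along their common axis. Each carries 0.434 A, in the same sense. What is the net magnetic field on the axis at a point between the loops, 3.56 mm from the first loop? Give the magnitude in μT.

Each loop contributes B = μ₀IR²/[2(R²+z²)^(3/2)] on the axis, with z measured from that loop.
Loop 1 (z = 0.00356 m): B₁ = 7.96×10⁻⁶ T. Loop 2 (z = 0.02204 m): B₂ = 4.74×10⁻⁶ T.
The fields add: B = B₁ + B₂ = 1.27×10⁻⁵ T.

B ≈ 12.7 μT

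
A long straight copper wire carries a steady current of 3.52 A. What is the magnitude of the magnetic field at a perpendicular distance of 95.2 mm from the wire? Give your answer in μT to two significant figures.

B ≈ 7.4 μT

For an infinitely long straight wire, B = μ₀I/(2πd).
B = (4π×10⁻⁷ × 3.52) / (2π × 0.0952) = 7.39×10⁻⁶ T.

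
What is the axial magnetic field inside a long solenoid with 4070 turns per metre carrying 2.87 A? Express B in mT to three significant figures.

B ≈ 14.7 mT

Inside a long solenoid, B = μ₀nI with n = 4070 turns/m.
B = 4π×10⁻⁷ × 4070 × 2.87 = 1.47×10⁻² T.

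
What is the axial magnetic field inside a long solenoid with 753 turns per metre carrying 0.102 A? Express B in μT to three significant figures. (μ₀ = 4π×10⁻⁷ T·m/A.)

B ≈ 96.5 μT

Inside a long solenoid, B = μ₀nI with n = 753 turns/m.
B = 4π×10⁻⁷ × 753 × 0.102 = 9.65×10⁻⁵ T.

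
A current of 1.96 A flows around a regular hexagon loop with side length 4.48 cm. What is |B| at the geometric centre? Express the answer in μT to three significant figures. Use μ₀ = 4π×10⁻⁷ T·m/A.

B ≈ 30.3 μT

Each side is a finite straight segment at perpendicular distance d = a/(2 tan(π/6)) = 0.0388 m from the centre, with end-angles ±π/6.
One side contributes B₁ = (μ₀I/4πd)·2 sin(π/6) = 5.05×10⁻⁶ T.
All 6 sides add in the same direction: B = 6 × 5.05×10⁻⁶ = 3.03×10⁻⁵ T.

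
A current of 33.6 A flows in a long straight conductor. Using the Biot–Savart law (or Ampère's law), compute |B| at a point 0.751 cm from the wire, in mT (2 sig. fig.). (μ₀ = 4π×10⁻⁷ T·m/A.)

B ≈ 0.89 mT

For an infinitely long straight wire, B = μ₀I/(2πd).
B = (4π×10⁻⁷ × 33.6) / (2π × 0.00751) = 8.95×10⁻⁴ T.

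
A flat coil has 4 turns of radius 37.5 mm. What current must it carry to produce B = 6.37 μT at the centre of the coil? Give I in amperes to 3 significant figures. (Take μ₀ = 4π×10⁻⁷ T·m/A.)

I ≈ 0.0950 A

For an N-turn coil, B = Nμ₀I/(2R) with R = 0.0375 m, so I = 2RB/(Nμ₀) = 2 × 0.0375 × 6.37×10⁻⁶ / (4 × 4π×10⁻⁷) = 9.50×10⁻² A.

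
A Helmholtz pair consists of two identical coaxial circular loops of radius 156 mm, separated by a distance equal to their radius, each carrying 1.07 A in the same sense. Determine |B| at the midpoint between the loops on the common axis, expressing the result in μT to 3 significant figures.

Each loop contributes B = μ₀IR²/[2(R²+z²)^(3/2)] on the axis, with z measured from that loop.
Loop 1 (z = 0.078 m): B₁ = 3.08×10⁻⁶ T. Loop 2 (z = 0.078 m): B₂ = 3.08×10⁻⁶ T.
The fields add: B = B₁ + B₂ = 6.17×10⁻⁶ T.

B ≈ 6.17 μT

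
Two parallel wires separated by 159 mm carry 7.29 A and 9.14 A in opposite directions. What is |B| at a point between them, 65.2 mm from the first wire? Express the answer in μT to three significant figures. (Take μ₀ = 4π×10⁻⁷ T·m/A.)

Each long wire gives B = μ₀I/(2πd). Distances are d₁ = 0.0652 m and d₂ = 0.0938 m.
B₁ = 2.24×10⁻⁵ T, B₂ = 1.95×10⁻⁵ T.
Between antiparallel currents both contributions point the same way, so they add. B = B₁ + B₂ = 2.24×10⁻⁵ + 1.95×10⁻⁵ = 4.19×10⁻⁵ T.

B ≈ 41.9 μT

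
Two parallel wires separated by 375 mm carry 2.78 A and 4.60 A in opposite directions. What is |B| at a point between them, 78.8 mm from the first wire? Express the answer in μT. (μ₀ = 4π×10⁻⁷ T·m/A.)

B ≈ 10.2 μT

Each long wire gives B = μ₀I/(2πd). Distances are d₁ = 0.0788 m and d₂ = 0.2962 m.
B₁ = 7.06×10⁻⁶ T, B₂ = 3.11×10⁻⁶ T.
Between antiparallel currents both contributions point the same way, so they add. B = B₁ + B₂ = 7.06×10⁻⁶ + 3.11×10⁻⁶ = 1.02×10⁻⁵ T.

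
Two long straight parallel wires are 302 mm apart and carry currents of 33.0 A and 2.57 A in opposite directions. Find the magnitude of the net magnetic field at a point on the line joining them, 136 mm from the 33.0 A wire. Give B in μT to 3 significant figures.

B ≈ 51.6 μT

Each long wire gives B = μ₀I/(2πd). Distances are d₁ = 0.136 m and d₂ = 0.166 m.
B₁ = 4.85×10⁻⁵ T, B₂ = 3.10×10⁻⁶ T.
Between antiparallel currents both contributions point the same way, so they add. B = B₁ + B₂ = 4.85×10⁻⁵ + 3.10×10⁻⁶ = 5.16×10⁻⁵ T.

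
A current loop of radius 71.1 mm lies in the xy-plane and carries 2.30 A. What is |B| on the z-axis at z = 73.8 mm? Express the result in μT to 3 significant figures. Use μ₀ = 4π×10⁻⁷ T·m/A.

On the axis of a circular loop, B = μ₀IR² / [2(R²+z²)^(3/2)].
R² + z² = (0.0711)² + (0.0738)² = 0.0105 m², and (R²+z²)^(3/2) = 1.08×10⁻³ m³.
B = (4π×10⁻⁷ × 2.30 × 0.005055) / (2 × 1.08×10⁻³) = 6.79×10⁻⁶ T.

B ≈ 6.79 μT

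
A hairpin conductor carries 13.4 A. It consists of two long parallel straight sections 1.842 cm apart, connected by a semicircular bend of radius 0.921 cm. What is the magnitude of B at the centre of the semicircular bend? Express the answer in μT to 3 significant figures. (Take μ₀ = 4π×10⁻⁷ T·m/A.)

B ≈ 748 μT

The semicircular arc contributes B_arc = μ₀I·π/(4πR) = μ₀I/(4R) = 4.57×10⁻⁴ T.
Each semi-infinite lead is at perpendicular distance R = 0.00921 m from the centre, with the perpendicular foot at its near end, so it contributes μ₀I/(4πR); both point the same way, together 2.91×10⁻⁴ T.
Arc and leads all point the same direction: B = 4.57×10⁻⁴ + 2.91×10⁻⁴ = 7.48×10⁻⁴ T.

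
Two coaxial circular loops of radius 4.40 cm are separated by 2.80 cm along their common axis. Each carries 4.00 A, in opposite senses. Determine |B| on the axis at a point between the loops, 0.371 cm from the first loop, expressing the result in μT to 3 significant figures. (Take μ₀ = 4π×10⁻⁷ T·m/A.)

B ≈ 18.2 μT

Each loop contributes B = μ₀IR²/[2(R²+z²)^(3/2)] on the axis, with z measured from that loop.
Loop 1 (z = 0.00371 m): B₁ = 5.65×10⁻⁵ T. Loop 2 (z = 0.02429 m): B₂ = 3.83×10⁻⁵ T.
The fields oppose: B = |B₁ − B₂| = 1.82×10⁻⁵ T.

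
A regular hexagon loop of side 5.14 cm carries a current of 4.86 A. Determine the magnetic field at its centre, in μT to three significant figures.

Each side is a finite straight segment at perpendicular distance d = a/(2 tan(π/6)) = 0.04451 m from the centre, with end-angles ±π/6.
One side contributes B₁ = (μ₀I/4πd)·2 sin(π/6) = 1.09×10⁻⁵ T.
All 6 sides add in the same direction: B = 6 × 1.09×10⁻⁵ = 6.55×10⁻⁵ T.

B ≈ 65.5 μT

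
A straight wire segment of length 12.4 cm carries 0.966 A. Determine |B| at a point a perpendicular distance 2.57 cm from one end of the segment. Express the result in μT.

B ≈ 3.68 μT

For a finite straight segment, B = (μ₀I/4πd)(sinθ₁ + sinθ₂), where θ₁, θ₂ are the angles from the perpendicular to each end.
The perpendicular foot is at one end, so the two end-offsets along the wire are 0 and L = 0.124 m.
sinθ₁ = 0/√(0²+0.0257²) = 0.0000; sinθ₂ = 0.124/√(0.124²+0.0257²) = 0.9792.
B = (4π×10⁻⁷ × 0.966) / (4π × 0.0257) × (0.0000 + 0.9792) = 3.68×10⁻⁶ T.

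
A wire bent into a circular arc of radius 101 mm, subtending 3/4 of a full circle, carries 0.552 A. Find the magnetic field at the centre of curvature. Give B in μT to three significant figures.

B ≈ 2.58 μT

The Biot–Savart field of a circular arc at its centre is B = μ₀Iφ/(4πR), with φ = 4.712 rad.
B = (4π×10⁻⁷ × 0.552 × 4.712) / (4π × 0.101) = 2.58×10⁻⁶ T.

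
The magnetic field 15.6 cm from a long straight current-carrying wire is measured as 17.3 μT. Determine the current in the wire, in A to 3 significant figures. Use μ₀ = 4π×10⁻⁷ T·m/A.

I ≈ 13.5 A

For a long straight wire B = μ₀I/(2πd), so I = 2πdB/μ₀.
I = 2π × 0.156 × 1.73×10⁻⁵ / (4π×10⁻⁷) = 13.5 A.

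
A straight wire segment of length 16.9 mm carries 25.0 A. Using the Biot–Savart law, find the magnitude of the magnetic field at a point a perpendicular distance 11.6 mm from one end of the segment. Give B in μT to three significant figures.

For a finite straight segment, B = (μ₀I/4πd)(sinθ₁ + sinθ₂), where θ₁, θ₂ are the angles from the perpendicular to each end.
The perpendicular foot is at one end, so the two end-offsets along the wire are 0 and L = 0.0169 m.
sinθ₁ = 0/√(0²+0.0116²) = 0.0000; sinθ₂ = 0.0169/√(0.0169²+0.0116²) = 0.8245.
B = (4π×10⁻⁷ × 25.0) / (4π × 0.0116) × (0.0000 + 0.8245) = 1.78×10⁻⁴ T.

B ≈ 178 μT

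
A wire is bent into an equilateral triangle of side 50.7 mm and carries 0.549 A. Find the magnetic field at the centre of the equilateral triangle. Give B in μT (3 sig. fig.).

Each side is a finite straight segment at perpendicular distance d = a/(2 tan(π/3)) = 0.01464 m from the centre, with end-angles ±π/3.
One side contributes B₁ = (μ₀I/4πd)·2 sin(π/3) = 6.50×10⁻⁶ T.
All 3 sides add in the same direction: B = 3 × 6.50×10⁻⁶ = 1.95×10⁻⁵ T.

B ≈ 19.5 μT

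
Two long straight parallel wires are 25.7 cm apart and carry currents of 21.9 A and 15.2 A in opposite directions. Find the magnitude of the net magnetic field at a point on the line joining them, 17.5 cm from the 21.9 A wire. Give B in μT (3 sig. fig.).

Each long wire gives B = μ₀I/(2πd). Distances are d₁ = 0.175 m and d₂ = 0.082 m.
B₁ = 2.50×10⁻⁵ T, B₂ = 3.71×10⁻⁵ T.
Between antiparallel currents both contributions point the same way, so they add. B = B₁ + B₂ = 2.50×10⁻⁵ + 3.71×10⁻⁵ = 6.21×10⁻⁵ T.

B ≈ 62.1 μT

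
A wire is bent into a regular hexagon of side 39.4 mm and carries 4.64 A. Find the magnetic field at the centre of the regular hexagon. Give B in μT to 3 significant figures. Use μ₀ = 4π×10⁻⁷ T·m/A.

Each side is a finite straight segment at perpendicular distance d = a/(2 tan(π/6)) = 0.03412 m from the centre, with end-angles ±π/6.
One side contributes B₁ = (μ₀I/4πd)·2 sin(π/6) = 1.36×10⁻⁵ T.
All 6 sides add in the same direction: B = 6 × 1.36×10⁻⁵ = 8.16×10⁻⁵ T.

B ≈ 81.6 μT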